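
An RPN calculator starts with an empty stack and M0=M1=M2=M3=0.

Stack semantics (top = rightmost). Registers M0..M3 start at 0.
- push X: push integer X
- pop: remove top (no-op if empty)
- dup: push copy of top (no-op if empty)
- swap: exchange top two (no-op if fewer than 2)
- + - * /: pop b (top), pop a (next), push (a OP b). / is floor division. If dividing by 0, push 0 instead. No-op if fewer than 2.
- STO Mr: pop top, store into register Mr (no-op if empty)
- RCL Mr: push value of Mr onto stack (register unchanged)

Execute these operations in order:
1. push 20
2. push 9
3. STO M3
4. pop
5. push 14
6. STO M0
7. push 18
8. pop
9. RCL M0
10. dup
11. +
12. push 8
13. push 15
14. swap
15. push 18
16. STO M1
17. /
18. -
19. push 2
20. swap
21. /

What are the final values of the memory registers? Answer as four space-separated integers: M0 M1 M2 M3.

After op 1 (push 20): stack=[20] mem=[0,0,0,0]
After op 2 (push 9): stack=[20,9] mem=[0,0,0,0]
After op 3 (STO M3): stack=[20] mem=[0,0,0,9]
After op 4 (pop): stack=[empty] mem=[0,0,0,9]
After op 5 (push 14): stack=[14] mem=[0,0,0,9]
After op 6 (STO M0): stack=[empty] mem=[14,0,0,9]
After op 7 (push 18): stack=[18] mem=[14,0,0,9]
After op 8 (pop): stack=[empty] mem=[14,0,0,9]
After op 9 (RCL M0): stack=[14] mem=[14,0,0,9]
After op 10 (dup): stack=[14,14] mem=[14,0,0,9]
After op 11 (+): stack=[28] mem=[14,0,0,9]
After op 12 (push 8): stack=[28,8] mem=[14,0,0,9]
After op 13 (push 15): stack=[28,8,15] mem=[14,0,0,9]
After op 14 (swap): stack=[28,15,8] mem=[14,0,0,9]
After op 15 (push 18): stack=[28,15,8,18] mem=[14,0,0,9]
After op 16 (STO M1): stack=[28,15,8] mem=[14,18,0,9]
After op 17 (/): stack=[28,1] mem=[14,18,0,9]
After op 18 (-): stack=[27] mem=[14,18,0,9]
After op 19 (push 2): stack=[27,2] mem=[14,18,0,9]
After op 20 (swap): stack=[2,27] mem=[14,18,0,9]
After op 21 (/): stack=[0] mem=[14,18,0,9]

Answer: 14 18 0 9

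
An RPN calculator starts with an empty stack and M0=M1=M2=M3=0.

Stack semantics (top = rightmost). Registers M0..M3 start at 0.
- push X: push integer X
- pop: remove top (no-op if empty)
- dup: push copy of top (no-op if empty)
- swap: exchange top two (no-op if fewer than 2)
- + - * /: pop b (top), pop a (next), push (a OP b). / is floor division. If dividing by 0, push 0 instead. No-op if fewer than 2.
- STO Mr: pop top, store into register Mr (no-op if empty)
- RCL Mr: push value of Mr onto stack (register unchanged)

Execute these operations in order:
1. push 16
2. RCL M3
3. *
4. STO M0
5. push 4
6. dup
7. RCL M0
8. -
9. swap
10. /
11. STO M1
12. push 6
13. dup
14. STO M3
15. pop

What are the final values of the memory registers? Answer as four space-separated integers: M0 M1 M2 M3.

Answer: 0 1 0 6

Derivation:
After op 1 (push 16): stack=[16] mem=[0,0,0,0]
After op 2 (RCL M3): stack=[16,0] mem=[0,0,0,0]
After op 3 (*): stack=[0] mem=[0,0,0,0]
After op 4 (STO M0): stack=[empty] mem=[0,0,0,0]
After op 5 (push 4): stack=[4] mem=[0,0,0,0]
After op 6 (dup): stack=[4,4] mem=[0,0,0,0]
After op 7 (RCL M0): stack=[4,4,0] mem=[0,0,0,0]
After op 8 (-): stack=[4,4] mem=[0,0,0,0]
After op 9 (swap): stack=[4,4] mem=[0,0,0,0]
After op 10 (/): stack=[1] mem=[0,0,0,0]
After op 11 (STO M1): stack=[empty] mem=[0,1,0,0]
After op 12 (push 6): stack=[6] mem=[0,1,0,0]
After op 13 (dup): stack=[6,6] mem=[0,1,0,0]
After op 14 (STO M3): stack=[6] mem=[0,1,0,6]
After op 15 (pop): stack=[empty] mem=[0,1,0,6]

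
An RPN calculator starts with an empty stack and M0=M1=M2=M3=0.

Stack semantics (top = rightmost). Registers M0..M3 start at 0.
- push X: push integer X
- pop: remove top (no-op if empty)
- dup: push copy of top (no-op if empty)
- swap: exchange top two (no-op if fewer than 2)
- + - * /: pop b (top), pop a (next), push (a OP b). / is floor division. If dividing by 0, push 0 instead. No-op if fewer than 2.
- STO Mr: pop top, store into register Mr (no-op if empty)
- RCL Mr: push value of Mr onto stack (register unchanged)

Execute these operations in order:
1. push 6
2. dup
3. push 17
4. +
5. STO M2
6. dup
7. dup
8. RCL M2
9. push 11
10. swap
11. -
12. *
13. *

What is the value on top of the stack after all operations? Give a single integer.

After op 1 (push 6): stack=[6] mem=[0,0,0,0]
After op 2 (dup): stack=[6,6] mem=[0,0,0,0]
After op 3 (push 17): stack=[6,6,17] mem=[0,0,0,0]
After op 4 (+): stack=[6,23] mem=[0,0,0,0]
After op 5 (STO M2): stack=[6] mem=[0,0,23,0]
After op 6 (dup): stack=[6,6] mem=[0,0,23,0]
After op 7 (dup): stack=[6,6,6] mem=[0,0,23,0]
After op 8 (RCL M2): stack=[6,6,6,23] mem=[0,0,23,0]
After op 9 (push 11): stack=[6,6,6,23,11] mem=[0,0,23,0]
After op 10 (swap): stack=[6,6,6,11,23] mem=[0,0,23,0]
After op 11 (-): stack=[6,6,6,-12] mem=[0,0,23,0]
After op 12 (*): stack=[6,6,-72] mem=[0,0,23,0]
After op 13 (*): stack=[6,-432] mem=[0,0,23,0]

Answer: -432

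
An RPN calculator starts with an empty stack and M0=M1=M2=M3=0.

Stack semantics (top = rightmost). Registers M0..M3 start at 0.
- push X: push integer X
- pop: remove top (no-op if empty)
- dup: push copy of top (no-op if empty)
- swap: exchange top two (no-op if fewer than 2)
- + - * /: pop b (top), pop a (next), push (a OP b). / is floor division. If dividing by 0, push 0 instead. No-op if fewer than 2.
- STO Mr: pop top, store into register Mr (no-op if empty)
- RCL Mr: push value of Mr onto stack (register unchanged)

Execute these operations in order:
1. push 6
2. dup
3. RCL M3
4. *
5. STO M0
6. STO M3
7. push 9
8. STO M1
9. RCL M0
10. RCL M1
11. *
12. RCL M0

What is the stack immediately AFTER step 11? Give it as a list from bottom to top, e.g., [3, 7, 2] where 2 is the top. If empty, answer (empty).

After op 1 (push 6): stack=[6] mem=[0,0,0,0]
After op 2 (dup): stack=[6,6] mem=[0,0,0,0]
After op 3 (RCL M3): stack=[6,6,0] mem=[0,0,0,0]
After op 4 (*): stack=[6,0] mem=[0,0,0,0]
After op 5 (STO M0): stack=[6] mem=[0,0,0,0]
After op 6 (STO M3): stack=[empty] mem=[0,0,0,6]
After op 7 (push 9): stack=[9] mem=[0,0,0,6]
After op 8 (STO M1): stack=[empty] mem=[0,9,0,6]
After op 9 (RCL M0): stack=[0] mem=[0,9,0,6]
After op 10 (RCL M1): stack=[0,9] mem=[0,9,0,6]
After op 11 (*): stack=[0] mem=[0,9,0,6]

[0]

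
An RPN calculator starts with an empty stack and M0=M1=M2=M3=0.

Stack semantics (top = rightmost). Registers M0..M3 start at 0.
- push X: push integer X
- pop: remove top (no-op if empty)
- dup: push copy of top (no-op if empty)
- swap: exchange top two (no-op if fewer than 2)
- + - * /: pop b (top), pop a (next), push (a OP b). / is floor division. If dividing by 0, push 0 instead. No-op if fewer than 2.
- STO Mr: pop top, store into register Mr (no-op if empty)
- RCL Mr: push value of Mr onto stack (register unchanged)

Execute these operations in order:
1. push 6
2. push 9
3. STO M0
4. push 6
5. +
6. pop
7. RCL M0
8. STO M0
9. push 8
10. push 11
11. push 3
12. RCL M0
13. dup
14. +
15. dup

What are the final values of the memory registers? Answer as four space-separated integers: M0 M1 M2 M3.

Answer: 9 0 0 0

Derivation:
After op 1 (push 6): stack=[6] mem=[0,0,0,0]
After op 2 (push 9): stack=[6,9] mem=[0,0,0,0]
After op 3 (STO M0): stack=[6] mem=[9,0,0,0]
After op 4 (push 6): stack=[6,6] mem=[9,0,0,0]
After op 5 (+): stack=[12] mem=[9,0,0,0]
After op 6 (pop): stack=[empty] mem=[9,0,0,0]
After op 7 (RCL M0): stack=[9] mem=[9,0,0,0]
After op 8 (STO M0): stack=[empty] mem=[9,0,0,0]
After op 9 (push 8): stack=[8] mem=[9,0,0,0]
After op 10 (push 11): stack=[8,11] mem=[9,0,0,0]
After op 11 (push 3): stack=[8,11,3] mem=[9,0,0,0]
After op 12 (RCL M0): stack=[8,11,3,9] mem=[9,0,0,0]
After op 13 (dup): stack=[8,11,3,9,9] mem=[9,0,0,0]
After op 14 (+): stack=[8,11,3,18] mem=[9,0,0,0]
After op 15 (dup): stack=[8,11,3,18,18] mem=[9,0,0,0]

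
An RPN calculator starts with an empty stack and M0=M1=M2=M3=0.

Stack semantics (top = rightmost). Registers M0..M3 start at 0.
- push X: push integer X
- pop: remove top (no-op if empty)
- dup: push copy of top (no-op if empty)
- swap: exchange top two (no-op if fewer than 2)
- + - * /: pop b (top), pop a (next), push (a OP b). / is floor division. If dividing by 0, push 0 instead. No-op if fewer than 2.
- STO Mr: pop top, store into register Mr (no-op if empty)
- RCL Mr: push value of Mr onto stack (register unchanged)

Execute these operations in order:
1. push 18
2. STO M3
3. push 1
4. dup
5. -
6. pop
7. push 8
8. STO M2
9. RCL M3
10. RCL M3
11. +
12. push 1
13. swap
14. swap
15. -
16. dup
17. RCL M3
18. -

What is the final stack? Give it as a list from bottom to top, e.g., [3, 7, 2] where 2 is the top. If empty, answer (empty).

Answer: [35, 17]

Derivation:
After op 1 (push 18): stack=[18] mem=[0,0,0,0]
After op 2 (STO M3): stack=[empty] mem=[0,0,0,18]
After op 3 (push 1): stack=[1] mem=[0,0,0,18]
After op 4 (dup): stack=[1,1] mem=[0,0,0,18]
After op 5 (-): stack=[0] mem=[0,0,0,18]
After op 6 (pop): stack=[empty] mem=[0,0,0,18]
After op 7 (push 8): stack=[8] mem=[0,0,0,18]
After op 8 (STO M2): stack=[empty] mem=[0,0,8,18]
After op 9 (RCL M3): stack=[18] mem=[0,0,8,18]
After op 10 (RCL M3): stack=[18,18] mem=[0,0,8,18]
After op 11 (+): stack=[36] mem=[0,0,8,18]
After op 12 (push 1): stack=[36,1] mem=[0,0,8,18]
After op 13 (swap): stack=[1,36] mem=[0,0,8,18]
After op 14 (swap): stack=[36,1] mem=[0,0,8,18]
After op 15 (-): stack=[35] mem=[0,0,8,18]
After op 16 (dup): stack=[35,35] mem=[0,0,8,18]
After op 17 (RCL M3): stack=[35,35,18] mem=[0,0,8,18]
After op 18 (-): stack=[35,17] mem=[0,0,8,18]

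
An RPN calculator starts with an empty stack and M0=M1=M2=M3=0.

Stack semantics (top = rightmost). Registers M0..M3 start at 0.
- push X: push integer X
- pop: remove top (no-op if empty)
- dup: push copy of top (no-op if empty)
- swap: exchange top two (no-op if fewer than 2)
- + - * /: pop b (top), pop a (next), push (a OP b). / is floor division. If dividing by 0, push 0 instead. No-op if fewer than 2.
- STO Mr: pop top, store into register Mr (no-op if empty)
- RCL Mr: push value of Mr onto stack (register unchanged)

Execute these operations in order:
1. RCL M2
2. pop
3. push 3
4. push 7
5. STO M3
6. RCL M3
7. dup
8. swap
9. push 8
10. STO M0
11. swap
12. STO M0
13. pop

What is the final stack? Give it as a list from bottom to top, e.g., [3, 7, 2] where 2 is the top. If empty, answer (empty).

Answer: [3]

Derivation:
After op 1 (RCL M2): stack=[0] mem=[0,0,0,0]
After op 2 (pop): stack=[empty] mem=[0,0,0,0]
After op 3 (push 3): stack=[3] mem=[0,0,0,0]
After op 4 (push 7): stack=[3,7] mem=[0,0,0,0]
After op 5 (STO M3): stack=[3] mem=[0,0,0,7]
After op 6 (RCL M3): stack=[3,7] mem=[0,0,0,7]
After op 7 (dup): stack=[3,7,7] mem=[0,0,0,7]
After op 8 (swap): stack=[3,7,7] mem=[0,0,0,7]
After op 9 (push 8): stack=[3,7,7,8] mem=[0,0,0,7]
After op 10 (STO M0): stack=[3,7,7] mem=[8,0,0,7]
After op 11 (swap): stack=[3,7,7] mem=[8,0,0,7]
After op 12 (STO M0): stack=[3,7] mem=[7,0,0,7]
After op 13 (pop): stack=[3] mem=[7,0,0,7]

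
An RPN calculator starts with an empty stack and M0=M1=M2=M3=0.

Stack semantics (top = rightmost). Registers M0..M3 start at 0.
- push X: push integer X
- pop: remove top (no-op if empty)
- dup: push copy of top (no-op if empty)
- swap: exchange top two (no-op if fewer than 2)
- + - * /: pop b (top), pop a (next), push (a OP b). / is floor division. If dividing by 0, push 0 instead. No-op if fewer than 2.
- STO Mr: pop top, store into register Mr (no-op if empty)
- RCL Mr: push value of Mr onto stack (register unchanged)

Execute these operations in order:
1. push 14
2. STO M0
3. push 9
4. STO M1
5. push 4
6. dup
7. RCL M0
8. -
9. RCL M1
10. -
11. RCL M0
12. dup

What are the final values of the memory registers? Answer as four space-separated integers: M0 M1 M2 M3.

Answer: 14 9 0 0

Derivation:
After op 1 (push 14): stack=[14] mem=[0,0,0,0]
After op 2 (STO M0): stack=[empty] mem=[14,0,0,0]
After op 3 (push 9): stack=[9] mem=[14,0,0,0]
After op 4 (STO M1): stack=[empty] mem=[14,9,0,0]
After op 5 (push 4): stack=[4] mem=[14,9,0,0]
After op 6 (dup): stack=[4,4] mem=[14,9,0,0]
After op 7 (RCL M0): stack=[4,4,14] mem=[14,9,0,0]
After op 8 (-): stack=[4,-10] mem=[14,9,0,0]
After op 9 (RCL M1): stack=[4,-10,9] mem=[14,9,0,0]
After op 10 (-): stack=[4,-19] mem=[14,9,0,0]
After op 11 (RCL M0): stack=[4,-19,14] mem=[14,9,0,0]
After op 12 (dup): stack=[4,-19,14,14] mem=[14,9,0,0]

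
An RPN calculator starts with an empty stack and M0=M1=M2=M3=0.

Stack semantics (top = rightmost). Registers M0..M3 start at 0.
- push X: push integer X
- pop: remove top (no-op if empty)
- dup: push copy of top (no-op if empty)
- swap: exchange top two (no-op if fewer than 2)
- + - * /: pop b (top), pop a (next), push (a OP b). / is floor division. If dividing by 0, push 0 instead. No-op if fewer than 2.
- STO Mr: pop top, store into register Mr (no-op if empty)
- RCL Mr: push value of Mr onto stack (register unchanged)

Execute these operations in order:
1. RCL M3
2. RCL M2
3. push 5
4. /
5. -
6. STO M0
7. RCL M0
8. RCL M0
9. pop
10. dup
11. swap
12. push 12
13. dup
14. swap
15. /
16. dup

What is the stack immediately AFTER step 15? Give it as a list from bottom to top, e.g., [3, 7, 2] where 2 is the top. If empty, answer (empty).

After op 1 (RCL M3): stack=[0] mem=[0,0,0,0]
After op 2 (RCL M2): stack=[0,0] mem=[0,0,0,0]
After op 3 (push 5): stack=[0,0,5] mem=[0,0,0,0]
After op 4 (/): stack=[0,0] mem=[0,0,0,0]
After op 5 (-): stack=[0] mem=[0,0,0,0]
After op 6 (STO M0): stack=[empty] mem=[0,0,0,0]
After op 7 (RCL M0): stack=[0] mem=[0,0,0,0]
After op 8 (RCL M0): stack=[0,0] mem=[0,0,0,0]
After op 9 (pop): stack=[0] mem=[0,0,0,0]
After op 10 (dup): stack=[0,0] mem=[0,0,0,0]
After op 11 (swap): stack=[0,0] mem=[0,0,0,0]
After op 12 (push 12): stack=[0,0,12] mem=[0,0,0,0]
After op 13 (dup): stack=[0,0,12,12] mem=[0,0,0,0]
After op 14 (swap): stack=[0,0,12,12] mem=[0,0,0,0]
After op 15 (/): stack=[0,0,1] mem=[0,0,0,0]

[0, 0, 1]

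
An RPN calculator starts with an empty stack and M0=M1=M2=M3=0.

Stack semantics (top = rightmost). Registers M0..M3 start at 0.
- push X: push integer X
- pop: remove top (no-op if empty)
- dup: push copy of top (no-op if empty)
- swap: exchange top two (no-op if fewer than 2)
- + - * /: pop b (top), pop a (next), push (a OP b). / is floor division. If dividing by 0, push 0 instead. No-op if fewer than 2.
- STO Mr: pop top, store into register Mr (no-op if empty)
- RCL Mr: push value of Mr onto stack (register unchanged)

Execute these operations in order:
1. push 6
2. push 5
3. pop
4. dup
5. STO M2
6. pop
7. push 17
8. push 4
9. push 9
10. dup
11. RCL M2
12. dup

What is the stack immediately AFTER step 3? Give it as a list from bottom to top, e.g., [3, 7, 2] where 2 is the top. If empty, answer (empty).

After op 1 (push 6): stack=[6] mem=[0,0,0,0]
After op 2 (push 5): stack=[6,5] mem=[0,0,0,0]
After op 3 (pop): stack=[6] mem=[0,0,0,0]

[6]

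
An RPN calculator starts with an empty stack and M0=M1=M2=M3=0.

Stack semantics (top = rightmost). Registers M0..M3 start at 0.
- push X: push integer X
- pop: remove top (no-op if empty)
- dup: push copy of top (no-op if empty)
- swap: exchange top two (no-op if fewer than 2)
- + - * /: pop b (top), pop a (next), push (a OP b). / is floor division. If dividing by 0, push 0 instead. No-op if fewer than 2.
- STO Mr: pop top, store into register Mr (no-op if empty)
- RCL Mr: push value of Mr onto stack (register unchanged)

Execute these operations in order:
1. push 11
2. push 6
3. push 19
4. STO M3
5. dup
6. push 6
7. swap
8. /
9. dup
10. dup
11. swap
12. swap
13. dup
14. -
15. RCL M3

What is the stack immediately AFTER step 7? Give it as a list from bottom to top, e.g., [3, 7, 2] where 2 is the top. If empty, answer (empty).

After op 1 (push 11): stack=[11] mem=[0,0,0,0]
After op 2 (push 6): stack=[11,6] mem=[0,0,0,0]
After op 3 (push 19): stack=[11,6,19] mem=[0,0,0,0]
After op 4 (STO M3): stack=[11,6] mem=[0,0,0,19]
After op 5 (dup): stack=[11,6,6] mem=[0,0,0,19]
After op 6 (push 6): stack=[11,6,6,6] mem=[0,0,0,19]
After op 7 (swap): stack=[11,6,6,6] mem=[0,0,0,19]

[11, 6, 6, 6]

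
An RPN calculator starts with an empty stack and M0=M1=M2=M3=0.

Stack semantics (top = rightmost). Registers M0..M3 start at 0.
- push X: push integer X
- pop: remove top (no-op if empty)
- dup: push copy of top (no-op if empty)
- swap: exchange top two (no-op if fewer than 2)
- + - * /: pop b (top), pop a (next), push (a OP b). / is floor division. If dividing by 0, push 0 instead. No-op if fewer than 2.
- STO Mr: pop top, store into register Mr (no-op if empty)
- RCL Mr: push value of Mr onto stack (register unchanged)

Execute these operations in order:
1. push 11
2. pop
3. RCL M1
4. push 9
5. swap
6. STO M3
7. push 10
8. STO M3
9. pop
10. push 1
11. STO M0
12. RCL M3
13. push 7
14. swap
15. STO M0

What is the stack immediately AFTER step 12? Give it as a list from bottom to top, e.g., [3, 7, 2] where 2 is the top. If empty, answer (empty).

After op 1 (push 11): stack=[11] mem=[0,0,0,0]
After op 2 (pop): stack=[empty] mem=[0,0,0,0]
After op 3 (RCL M1): stack=[0] mem=[0,0,0,0]
After op 4 (push 9): stack=[0,9] mem=[0,0,0,0]
After op 5 (swap): stack=[9,0] mem=[0,0,0,0]
After op 6 (STO M3): stack=[9] mem=[0,0,0,0]
After op 7 (push 10): stack=[9,10] mem=[0,0,0,0]
After op 8 (STO M3): stack=[9] mem=[0,0,0,10]
After op 9 (pop): stack=[empty] mem=[0,0,0,10]
After op 10 (push 1): stack=[1] mem=[0,0,0,10]
After op 11 (STO M0): stack=[empty] mem=[1,0,0,10]
After op 12 (RCL M3): stack=[10] mem=[1,0,0,10]

[10]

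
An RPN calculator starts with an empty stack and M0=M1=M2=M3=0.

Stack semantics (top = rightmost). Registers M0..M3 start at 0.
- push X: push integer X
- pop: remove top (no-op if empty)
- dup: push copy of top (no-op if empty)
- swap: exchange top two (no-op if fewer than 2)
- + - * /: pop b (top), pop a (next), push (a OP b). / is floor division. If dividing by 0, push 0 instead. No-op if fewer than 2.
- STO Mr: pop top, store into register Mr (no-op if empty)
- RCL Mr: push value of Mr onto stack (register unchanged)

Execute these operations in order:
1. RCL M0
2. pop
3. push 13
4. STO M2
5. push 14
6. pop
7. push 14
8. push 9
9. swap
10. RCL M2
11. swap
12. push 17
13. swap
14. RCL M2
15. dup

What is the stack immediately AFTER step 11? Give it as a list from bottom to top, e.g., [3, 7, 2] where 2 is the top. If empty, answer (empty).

After op 1 (RCL M0): stack=[0] mem=[0,0,0,0]
After op 2 (pop): stack=[empty] mem=[0,0,0,0]
After op 3 (push 13): stack=[13] mem=[0,0,0,0]
After op 4 (STO M2): stack=[empty] mem=[0,0,13,0]
After op 5 (push 14): stack=[14] mem=[0,0,13,0]
After op 6 (pop): stack=[empty] mem=[0,0,13,0]
After op 7 (push 14): stack=[14] mem=[0,0,13,0]
After op 8 (push 9): stack=[14,9] mem=[0,0,13,0]
After op 9 (swap): stack=[9,14] mem=[0,0,13,0]
After op 10 (RCL M2): stack=[9,14,13] mem=[0,0,13,0]
After op 11 (swap): stack=[9,13,14] mem=[0,0,13,0]

[9, 13, 14]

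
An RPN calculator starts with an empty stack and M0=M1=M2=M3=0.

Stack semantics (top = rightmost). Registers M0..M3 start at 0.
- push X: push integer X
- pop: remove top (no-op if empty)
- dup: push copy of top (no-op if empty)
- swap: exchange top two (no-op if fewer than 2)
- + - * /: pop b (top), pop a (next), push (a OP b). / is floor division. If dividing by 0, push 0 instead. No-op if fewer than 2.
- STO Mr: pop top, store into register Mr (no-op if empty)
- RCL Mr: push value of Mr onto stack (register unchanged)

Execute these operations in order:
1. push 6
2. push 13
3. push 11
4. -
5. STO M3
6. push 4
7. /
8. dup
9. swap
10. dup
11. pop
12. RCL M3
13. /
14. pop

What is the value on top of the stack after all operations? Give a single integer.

After op 1 (push 6): stack=[6] mem=[0,0,0,0]
After op 2 (push 13): stack=[6,13] mem=[0,0,0,0]
After op 3 (push 11): stack=[6,13,11] mem=[0,0,0,0]
After op 4 (-): stack=[6,2] mem=[0,0,0,0]
After op 5 (STO M3): stack=[6] mem=[0,0,0,2]
After op 6 (push 4): stack=[6,4] mem=[0,0,0,2]
After op 7 (/): stack=[1] mem=[0,0,0,2]
After op 8 (dup): stack=[1,1] mem=[0,0,0,2]
After op 9 (swap): stack=[1,1] mem=[0,0,0,2]
After op 10 (dup): stack=[1,1,1] mem=[0,0,0,2]
After op 11 (pop): stack=[1,1] mem=[0,0,0,2]
After op 12 (RCL M3): stack=[1,1,2] mem=[0,0,0,2]
After op 13 (/): stack=[1,0] mem=[0,0,0,2]
After op 14 (pop): stack=[1] mem=[0,0,0,2]

Answer: 1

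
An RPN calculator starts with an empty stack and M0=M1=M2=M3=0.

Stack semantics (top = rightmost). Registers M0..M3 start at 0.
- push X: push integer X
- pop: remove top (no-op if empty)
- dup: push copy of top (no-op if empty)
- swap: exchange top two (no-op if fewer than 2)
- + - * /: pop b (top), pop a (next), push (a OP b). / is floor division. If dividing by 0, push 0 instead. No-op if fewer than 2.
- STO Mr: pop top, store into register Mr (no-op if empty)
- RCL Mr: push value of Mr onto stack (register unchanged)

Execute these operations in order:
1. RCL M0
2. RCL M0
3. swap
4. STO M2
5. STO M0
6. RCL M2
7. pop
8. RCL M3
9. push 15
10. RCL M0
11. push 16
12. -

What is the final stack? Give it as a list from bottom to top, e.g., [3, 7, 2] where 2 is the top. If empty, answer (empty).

Answer: [0, 15, -16]

Derivation:
After op 1 (RCL M0): stack=[0] mem=[0,0,0,0]
After op 2 (RCL M0): stack=[0,0] mem=[0,0,0,0]
After op 3 (swap): stack=[0,0] mem=[0,0,0,0]
After op 4 (STO M2): stack=[0] mem=[0,0,0,0]
After op 5 (STO M0): stack=[empty] mem=[0,0,0,0]
After op 6 (RCL M2): stack=[0] mem=[0,0,0,0]
After op 7 (pop): stack=[empty] mem=[0,0,0,0]
After op 8 (RCL M3): stack=[0] mem=[0,0,0,0]
After op 9 (push 15): stack=[0,15] mem=[0,0,0,0]
After op 10 (RCL M0): stack=[0,15,0] mem=[0,0,0,0]
After op 11 (push 16): stack=[0,15,0,16] mem=[0,0,0,0]
After op 12 (-): stack=[0,15,-16] mem=[0,0,0,0]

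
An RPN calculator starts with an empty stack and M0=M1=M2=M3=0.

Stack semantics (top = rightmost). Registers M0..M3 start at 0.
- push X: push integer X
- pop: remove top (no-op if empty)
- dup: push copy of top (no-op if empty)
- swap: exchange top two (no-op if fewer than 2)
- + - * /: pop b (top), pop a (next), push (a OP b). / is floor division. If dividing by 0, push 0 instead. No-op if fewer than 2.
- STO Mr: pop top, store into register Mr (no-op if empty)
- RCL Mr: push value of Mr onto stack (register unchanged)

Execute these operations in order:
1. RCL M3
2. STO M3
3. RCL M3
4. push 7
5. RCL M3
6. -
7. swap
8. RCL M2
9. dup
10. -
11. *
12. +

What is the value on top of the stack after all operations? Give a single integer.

After op 1 (RCL M3): stack=[0] mem=[0,0,0,0]
After op 2 (STO M3): stack=[empty] mem=[0,0,0,0]
After op 3 (RCL M3): stack=[0] mem=[0,0,0,0]
After op 4 (push 7): stack=[0,7] mem=[0,0,0,0]
After op 5 (RCL M3): stack=[0,7,0] mem=[0,0,0,0]
After op 6 (-): stack=[0,7] mem=[0,0,0,0]
After op 7 (swap): stack=[7,0] mem=[0,0,0,0]
After op 8 (RCL M2): stack=[7,0,0] mem=[0,0,0,0]
After op 9 (dup): stack=[7,0,0,0] mem=[0,0,0,0]
After op 10 (-): stack=[7,0,0] mem=[0,0,0,0]
After op 11 (*): stack=[7,0] mem=[0,0,0,0]
After op 12 (+): stack=[7] mem=[0,0,0,0]

Answer: 7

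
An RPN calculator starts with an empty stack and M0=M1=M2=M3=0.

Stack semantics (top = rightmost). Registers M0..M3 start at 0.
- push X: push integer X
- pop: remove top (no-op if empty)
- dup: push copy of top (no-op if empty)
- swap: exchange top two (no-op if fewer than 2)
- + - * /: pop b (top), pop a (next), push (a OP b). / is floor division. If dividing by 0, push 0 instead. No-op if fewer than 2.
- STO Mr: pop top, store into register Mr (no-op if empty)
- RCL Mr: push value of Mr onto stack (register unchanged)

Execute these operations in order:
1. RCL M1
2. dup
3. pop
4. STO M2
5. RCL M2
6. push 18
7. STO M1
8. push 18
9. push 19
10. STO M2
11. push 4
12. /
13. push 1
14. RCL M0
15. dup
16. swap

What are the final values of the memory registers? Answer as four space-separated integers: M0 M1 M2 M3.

After op 1 (RCL M1): stack=[0] mem=[0,0,0,0]
After op 2 (dup): stack=[0,0] mem=[0,0,0,0]
After op 3 (pop): stack=[0] mem=[0,0,0,0]
After op 4 (STO M2): stack=[empty] mem=[0,0,0,0]
After op 5 (RCL M2): stack=[0] mem=[0,0,0,0]
After op 6 (push 18): stack=[0,18] mem=[0,0,0,0]
After op 7 (STO M1): stack=[0] mem=[0,18,0,0]
After op 8 (push 18): stack=[0,18] mem=[0,18,0,0]
After op 9 (push 19): stack=[0,18,19] mem=[0,18,0,0]
After op 10 (STO M2): stack=[0,18] mem=[0,18,19,0]
After op 11 (push 4): stack=[0,18,4] mem=[0,18,19,0]
After op 12 (/): stack=[0,4] mem=[0,18,19,0]
After op 13 (push 1): stack=[0,4,1] mem=[0,18,19,0]
After op 14 (RCL M0): stack=[0,4,1,0] mem=[0,18,19,0]
After op 15 (dup): stack=[0,4,1,0,0] mem=[0,18,19,0]
After op 16 (swap): stack=[0,4,1,0,0] mem=[0,18,19,0]

Answer: 0 18 19 0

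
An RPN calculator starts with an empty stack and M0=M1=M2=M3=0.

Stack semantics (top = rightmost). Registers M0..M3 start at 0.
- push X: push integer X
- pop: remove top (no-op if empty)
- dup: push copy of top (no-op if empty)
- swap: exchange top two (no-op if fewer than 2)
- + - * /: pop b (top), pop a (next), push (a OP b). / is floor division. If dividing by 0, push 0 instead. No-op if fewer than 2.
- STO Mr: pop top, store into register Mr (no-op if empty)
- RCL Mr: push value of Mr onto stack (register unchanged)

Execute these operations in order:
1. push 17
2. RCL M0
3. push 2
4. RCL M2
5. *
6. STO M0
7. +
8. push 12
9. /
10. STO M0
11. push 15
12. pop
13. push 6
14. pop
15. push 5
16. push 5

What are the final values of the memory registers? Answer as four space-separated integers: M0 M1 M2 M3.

Answer: 1 0 0 0

Derivation:
After op 1 (push 17): stack=[17] mem=[0,0,0,0]
After op 2 (RCL M0): stack=[17,0] mem=[0,0,0,0]
After op 3 (push 2): stack=[17,0,2] mem=[0,0,0,0]
After op 4 (RCL M2): stack=[17,0,2,0] mem=[0,0,0,0]
After op 5 (*): stack=[17,0,0] mem=[0,0,0,0]
After op 6 (STO M0): stack=[17,0] mem=[0,0,0,0]
After op 7 (+): stack=[17] mem=[0,0,0,0]
After op 8 (push 12): stack=[17,12] mem=[0,0,0,0]
After op 9 (/): stack=[1] mem=[0,0,0,0]
After op 10 (STO M0): stack=[empty] mem=[1,0,0,0]
After op 11 (push 15): stack=[15] mem=[1,0,0,0]
After op 12 (pop): stack=[empty] mem=[1,0,0,0]
After op 13 (push 6): stack=[6] mem=[1,0,0,0]
After op 14 (pop): stack=[empty] mem=[1,0,0,0]
After op 15 (push 5): stack=[5] mem=[1,0,0,0]
After op 16 (push 5): stack=[5,5] mem=[1,0,0,0]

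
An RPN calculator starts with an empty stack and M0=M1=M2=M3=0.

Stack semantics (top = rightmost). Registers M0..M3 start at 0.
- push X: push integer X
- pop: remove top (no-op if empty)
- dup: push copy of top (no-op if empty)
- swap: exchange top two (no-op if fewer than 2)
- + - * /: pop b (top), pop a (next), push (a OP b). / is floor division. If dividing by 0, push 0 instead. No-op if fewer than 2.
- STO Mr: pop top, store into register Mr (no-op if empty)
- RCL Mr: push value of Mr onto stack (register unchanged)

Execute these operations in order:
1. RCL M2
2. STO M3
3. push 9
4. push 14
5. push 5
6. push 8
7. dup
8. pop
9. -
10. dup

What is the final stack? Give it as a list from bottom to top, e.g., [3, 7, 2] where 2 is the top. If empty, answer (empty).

Answer: [9, 14, -3, -3]

Derivation:
After op 1 (RCL M2): stack=[0] mem=[0,0,0,0]
After op 2 (STO M3): stack=[empty] mem=[0,0,0,0]
After op 3 (push 9): stack=[9] mem=[0,0,0,0]
After op 4 (push 14): stack=[9,14] mem=[0,0,0,0]
After op 5 (push 5): stack=[9,14,5] mem=[0,0,0,0]
After op 6 (push 8): stack=[9,14,5,8] mem=[0,0,0,0]
After op 7 (dup): stack=[9,14,5,8,8] mem=[0,0,0,0]
After op 8 (pop): stack=[9,14,5,8] mem=[0,0,0,0]
After op 9 (-): stack=[9,14,-3] mem=[0,0,0,0]
After op 10 (dup): stack=[9,14,-3,-3] mem=[0,0,0,0]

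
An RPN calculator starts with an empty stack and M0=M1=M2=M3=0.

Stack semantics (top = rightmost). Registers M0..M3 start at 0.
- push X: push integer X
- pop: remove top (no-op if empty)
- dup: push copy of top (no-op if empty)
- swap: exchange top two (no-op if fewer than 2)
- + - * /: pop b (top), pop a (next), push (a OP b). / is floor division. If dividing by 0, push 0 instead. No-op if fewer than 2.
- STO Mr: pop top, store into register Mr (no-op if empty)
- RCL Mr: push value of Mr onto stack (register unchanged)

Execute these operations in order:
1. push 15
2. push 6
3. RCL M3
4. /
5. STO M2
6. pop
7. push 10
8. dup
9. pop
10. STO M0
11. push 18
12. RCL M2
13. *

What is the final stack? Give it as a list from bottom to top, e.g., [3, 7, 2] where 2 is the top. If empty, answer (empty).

Answer: [0]

Derivation:
After op 1 (push 15): stack=[15] mem=[0,0,0,0]
After op 2 (push 6): stack=[15,6] mem=[0,0,0,0]
After op 3 (RCL M3): stack=[15,6,0] mem=[0,0,0,0]
After op 4 (/): stack=[15,0] mem=[0,0,0,0]
After op 5 (STO M2): stack=[15] mem=[0,0,0,0]
After op 6 (pop): stack=[empty] mem=[0,0,0,0]
After op 7 (push 10): stack=[10] mem=[0,0,0,0]
After op 8 (dup): stack=[10,10] mem=[0,0,0,0]
After op 9 (pop): stack=[10] mem=[0,0,0,0]
After op 10 (STO M0): stack=[empty] mem=[10,0,0,0]
After op 11 (push 18): stack=[18] mem=[10,0,0,0]
After op 12 (RCL M2): stack=[18,0] mem=[10,0,0,0]
After op 13 (*): stack=[0] mem=[10,0,0,0]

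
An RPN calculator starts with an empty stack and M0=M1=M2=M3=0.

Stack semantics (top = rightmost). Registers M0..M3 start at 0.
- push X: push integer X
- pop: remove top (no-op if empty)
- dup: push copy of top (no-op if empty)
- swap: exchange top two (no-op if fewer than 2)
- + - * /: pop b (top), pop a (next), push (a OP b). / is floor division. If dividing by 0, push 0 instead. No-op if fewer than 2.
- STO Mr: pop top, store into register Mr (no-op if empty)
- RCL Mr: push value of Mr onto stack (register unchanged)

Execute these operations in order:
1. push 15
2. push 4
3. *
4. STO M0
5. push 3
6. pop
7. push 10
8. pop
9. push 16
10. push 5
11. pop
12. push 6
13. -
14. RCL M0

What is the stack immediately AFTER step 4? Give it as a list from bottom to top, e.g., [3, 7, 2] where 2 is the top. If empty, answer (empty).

After op 1 (push 15): stack=[15] mem=[0,0,0,0]
After op 2 (push 4): stack=[15,4] mem=[0,0,0,0]
After op 3 (*): stack=[60] mem=[0,0,0,0]
After op 4 (STO M0): stack=[empty] mem=[60,0,0,0]

(empty)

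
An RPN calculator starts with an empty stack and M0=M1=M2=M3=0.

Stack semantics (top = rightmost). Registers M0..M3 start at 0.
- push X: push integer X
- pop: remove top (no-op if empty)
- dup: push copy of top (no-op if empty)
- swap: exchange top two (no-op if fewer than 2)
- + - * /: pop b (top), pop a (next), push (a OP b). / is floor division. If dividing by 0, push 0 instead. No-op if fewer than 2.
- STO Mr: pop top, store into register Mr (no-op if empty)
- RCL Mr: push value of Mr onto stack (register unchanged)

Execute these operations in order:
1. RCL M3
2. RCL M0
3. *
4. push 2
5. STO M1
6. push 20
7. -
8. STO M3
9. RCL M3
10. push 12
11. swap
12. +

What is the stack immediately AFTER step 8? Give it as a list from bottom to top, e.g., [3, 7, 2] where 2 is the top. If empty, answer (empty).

After op 1 (RCL M3): stack=[0] mem=[0,0,0,0]
After op 2 (RCL M0): stack=[0,0] mem=[0,0,0,0]
After op 3 (*): stack=[0] mem=[0,0,0,0]
After op 4 (push 2): stack=[0,2] mem=[0,0,0,0]
After op 5 (STO M1): stack=[0] mem=[0,2,0,0]
After op 6 (push 20): stack=[0,20] mem=[0,2,0,0]
After op 7 (-): stack=[-20] mem=[0,2,0,0]
After op 8 (STO M3): stack=[empty] mem=[0,2,0,-20]

(empty)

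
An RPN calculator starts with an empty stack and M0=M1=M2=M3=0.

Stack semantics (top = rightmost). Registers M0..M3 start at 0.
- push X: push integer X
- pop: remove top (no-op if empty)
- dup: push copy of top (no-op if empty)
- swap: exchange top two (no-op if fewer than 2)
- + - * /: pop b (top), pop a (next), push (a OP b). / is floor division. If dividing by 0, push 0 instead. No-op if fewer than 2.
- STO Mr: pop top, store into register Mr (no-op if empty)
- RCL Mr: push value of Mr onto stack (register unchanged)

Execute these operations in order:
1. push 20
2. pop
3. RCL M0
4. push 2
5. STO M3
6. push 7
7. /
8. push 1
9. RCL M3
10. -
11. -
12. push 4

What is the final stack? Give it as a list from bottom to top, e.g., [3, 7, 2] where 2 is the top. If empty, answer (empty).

Answer: [1, 4]

Derivation:
After op 1 (push 20): stack=[20] mem=[0,0,0,0]
After op 2 (pop): stack=[empty] mem=[0,0,0,0]
After op 3 (RCL M0): stack=[0] mem=[0,0,0,0]
After op 4 (push 2): stack=[0,2] mem=[0,0,0,0]
After op 5 (STO M3): stack=[0] mem=[0,0,0,2]
After op 6 (push 7): stack=[0,7] mem=[0,0,0,2]
After op 7 (/): stack=[0] mem=[0,0,0,2]
After op 8 (push 1): stack=[0,1] mem=[0,0,0,2]
After op 9 (RCL M3): stack=[0,1,2] mem=[0,0,0,2]
After op 10 (-): stack=[0,-1] mem=[0,0,0,2]
After op 11 (-): stack=[1] mem=[0,0,0,2]
After op 12 (push 4): stack=[1,4] mem=[0,0,0,2]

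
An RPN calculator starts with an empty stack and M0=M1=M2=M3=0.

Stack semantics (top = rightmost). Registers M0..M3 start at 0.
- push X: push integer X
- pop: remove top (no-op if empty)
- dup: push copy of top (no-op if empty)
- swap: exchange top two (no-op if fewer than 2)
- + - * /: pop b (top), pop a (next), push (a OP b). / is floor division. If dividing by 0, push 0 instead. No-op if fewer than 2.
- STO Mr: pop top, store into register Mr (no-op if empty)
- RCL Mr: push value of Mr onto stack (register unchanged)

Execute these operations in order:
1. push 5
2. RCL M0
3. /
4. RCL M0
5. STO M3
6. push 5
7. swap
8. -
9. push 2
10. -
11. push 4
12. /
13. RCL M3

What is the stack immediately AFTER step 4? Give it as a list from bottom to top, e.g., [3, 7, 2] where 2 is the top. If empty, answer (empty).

After op 1 (push 5): stack=[5] mem=[0,0,0,0]
After op 2 (RCL M0): stack=[5,0] mem=[0,0,0,0]
After op 3 (/): stack=[0] mem=[0,0,0,0]
After op 4 (RCL M0): stack=[0,0] mem=[0,0,0,0]

[0, 0]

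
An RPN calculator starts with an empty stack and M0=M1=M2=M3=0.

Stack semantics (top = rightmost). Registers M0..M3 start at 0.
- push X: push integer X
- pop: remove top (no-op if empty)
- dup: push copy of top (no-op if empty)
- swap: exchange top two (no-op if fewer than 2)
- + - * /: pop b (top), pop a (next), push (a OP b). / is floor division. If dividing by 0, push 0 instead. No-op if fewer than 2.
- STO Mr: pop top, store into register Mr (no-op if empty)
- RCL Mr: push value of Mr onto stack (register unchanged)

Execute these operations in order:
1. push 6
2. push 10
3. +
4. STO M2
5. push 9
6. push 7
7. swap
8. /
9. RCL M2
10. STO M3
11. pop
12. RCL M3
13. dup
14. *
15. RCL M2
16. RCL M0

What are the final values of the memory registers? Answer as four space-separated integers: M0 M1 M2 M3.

Answer: 0 0 16 16

Derivation:
After op 1 (push 6): stack=[6] mem=[0,0,0,0]
After op 2 (push 10): stack=[6,10] mem=[0,0,0,0]
After op 3 (+): stack=[16] mem=[0,0,0,0]
After op 4 (STO M2): stack=[empty] mem=[0,0,16,0]
After op 5 (push 9): stack=[9] mem=[0,0,16,0]
After op 6 (push 7): stack=[9,7] mem=[0,0,16,0]
After op 7 (swap): stack=[7,9] mem=[0,0,16,0]
After op 8 (/): stack=[0] mem=[0,0,16,0]
After op 9 (RCL M2): stack=[0,16] mem=[0,0,16,0]
After op 10 (STO M3): stack=[0] mem=[0,0,16,16]
After op 11 (pop): stack=[empty] mem=[0,0,16,16]
After op 12 (RCL M3): stack=[16] mem=[0,0,16,16]
After op 13 (dup): stack=[16,16] mem=[0,0,16,16]
After op 14 (*): stack=[256] mem=[0,0,16,16]
After op 15 (RCL M2): stack=[256,16] mem=[0,0,16,16]
After op 16 (RCL M0): stack=[256,16,0] mem=[0,0,16,16]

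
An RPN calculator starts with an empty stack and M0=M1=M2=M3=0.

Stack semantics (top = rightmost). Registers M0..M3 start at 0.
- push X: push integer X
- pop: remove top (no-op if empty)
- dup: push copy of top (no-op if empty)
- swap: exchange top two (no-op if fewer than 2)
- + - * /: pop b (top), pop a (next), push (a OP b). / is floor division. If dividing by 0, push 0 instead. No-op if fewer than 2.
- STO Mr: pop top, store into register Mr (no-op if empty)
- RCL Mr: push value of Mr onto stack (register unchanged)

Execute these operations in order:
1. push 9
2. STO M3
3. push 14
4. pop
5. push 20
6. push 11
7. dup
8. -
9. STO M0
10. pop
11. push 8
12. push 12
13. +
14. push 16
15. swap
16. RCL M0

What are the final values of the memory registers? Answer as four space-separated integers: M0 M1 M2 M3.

After op 1 (push 9): stack=[9] mem=[0,0,0,0]
After op 2 (STO M3): stack=[empty] mem=[0,0,0,9]
After op 3 (push 14): stack=[14] mem=[0,0,0,9]
After op 4 (pop): stack=[empty] mem=[0,0,0,9]
After op 5 (push 20): stack=[20] mem=[0,0,0,9]
After op 6 (push 11): stack=[20,11] mem=[0,0,0,9]
After op 7 (dup): stack=[20,11,11] mem=[0,0,0,9]
After op 8 (-): stack=[20,0] mem=[0,0,0,9]
After op 9 (STO M0): stack=[20] mem=[0,0,0,9]
After op 10 (pop): stack=[empty] mem=[0,0,0,9]
After op 11 (push 8): stack=[8] mem=[0,0,0,9]
After op 12 (push 12): stack=[8,12] mem=[0,0,0,9]
After op 13 (+): stack=[20] mem=[0,0,0,9]
After op 14 (push 16): stack=[20,16] mem=[0,0,0,9]
After op 15 (swap): stack=[16,20] mem=[0,0,0,9]
After op 16 (RCL M0): stack=[16,20,0] mem=[0,0,0,9]

Answer: 0 0 0 9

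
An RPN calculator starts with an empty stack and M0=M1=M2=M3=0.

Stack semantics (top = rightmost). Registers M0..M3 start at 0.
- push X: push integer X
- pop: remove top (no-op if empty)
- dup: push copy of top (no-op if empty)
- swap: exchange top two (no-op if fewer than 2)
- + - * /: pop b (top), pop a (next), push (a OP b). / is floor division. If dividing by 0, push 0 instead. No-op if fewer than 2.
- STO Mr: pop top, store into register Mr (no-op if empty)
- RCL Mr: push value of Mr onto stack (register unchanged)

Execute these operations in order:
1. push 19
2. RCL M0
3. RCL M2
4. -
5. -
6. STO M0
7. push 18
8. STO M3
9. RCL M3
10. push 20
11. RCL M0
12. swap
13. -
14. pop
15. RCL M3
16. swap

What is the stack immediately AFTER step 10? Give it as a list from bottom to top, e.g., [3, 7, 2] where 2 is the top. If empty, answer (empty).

After op 1 (push 19): stack=[19] mem=[0,0,0,0]
After op 2 (RCL M0): stack=[19,0] mem=[0,0,0,0]
After op 3 (RCL M2): stack=[19,0,0] mem=[0,0,0,0]
After op 4 (-): stack=[19,0] mem=[0,0,0,0]
After op 5 (-): stack=[19] mem=[0,0,0,0]
After op 6 (STO M0): stack=[empty] mem=[19,0,0,0]
After op 7 (push 18): stack=[18] mem=[19,0,0,0]
After op 8 (STO M3): stack=[empty] mem=[19,0,0,18]
After op 9 (RCL M3): stack=[18] mem=[19,0,0,18]
After op 10 (push 20): stack=[18,20] mem=[19,0,0,18]

[18, 20]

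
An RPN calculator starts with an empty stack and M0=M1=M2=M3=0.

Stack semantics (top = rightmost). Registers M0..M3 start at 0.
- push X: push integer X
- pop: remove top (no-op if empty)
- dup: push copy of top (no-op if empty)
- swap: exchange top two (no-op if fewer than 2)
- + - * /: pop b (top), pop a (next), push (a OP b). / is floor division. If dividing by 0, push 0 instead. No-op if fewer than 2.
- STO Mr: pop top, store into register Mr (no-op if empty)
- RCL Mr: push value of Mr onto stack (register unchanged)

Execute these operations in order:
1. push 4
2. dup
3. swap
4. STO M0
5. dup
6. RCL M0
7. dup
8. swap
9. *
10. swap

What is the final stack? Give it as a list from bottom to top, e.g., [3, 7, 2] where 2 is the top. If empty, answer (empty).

After op 1 (push 4): stack=[4] mem=[0,0,0,0]
After op 2 (dup): stack=[4,4] mem=[0,0,0,0]
After op 3 (swap): stack=[4,4] mem=[0,0,0,0]
After op 4 (STO M0): stack=[4] mem=[4,0,0,0]
After op 5 (dup): stack=[4,4] mem=[4,0,0,0]
After op 6 (RCL M0): stack=[4,4,4] mem=[4,0,0,0]
After op 7 (dup): stack=[4,4,4,4] mem=[4,0,0,0]
After op 8 (swap): stack=[4,4,4,4] mem=[4,0,0,0]
After op 9 (*): stack=[4,4,16] mem=[4,0,0,0]
After op 10 (swap): stack=[4,16,4] mem=[4,0,0,0]

Answer: [4, 16, 4]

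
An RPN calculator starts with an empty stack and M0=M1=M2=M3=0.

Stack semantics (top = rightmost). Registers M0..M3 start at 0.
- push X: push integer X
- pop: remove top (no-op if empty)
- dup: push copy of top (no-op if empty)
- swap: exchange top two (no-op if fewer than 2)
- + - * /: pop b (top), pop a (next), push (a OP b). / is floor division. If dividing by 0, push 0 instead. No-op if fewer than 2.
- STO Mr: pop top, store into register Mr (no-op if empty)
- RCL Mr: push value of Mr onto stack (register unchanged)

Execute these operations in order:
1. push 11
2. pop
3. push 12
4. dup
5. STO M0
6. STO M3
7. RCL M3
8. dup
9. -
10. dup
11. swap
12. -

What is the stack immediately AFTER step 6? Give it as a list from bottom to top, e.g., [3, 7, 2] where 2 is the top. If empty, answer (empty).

After op 1 (push 11): stack=[11] mem=[0,0,0,0]
After op 2 (pop): stack=[empty] mem=[0,0,0,0]
After op 3 (push 12): stack=[12] mem=[0,0,0,0]
After op 4 (dup): stack=[12,12] mem=[0,0,0,0]
After op 5 (STO M0): stack=[12] mem=[12,0,0,0]
After op 6 (STO M3): stack=[empty] mem=[12,0,0,12]

(empty)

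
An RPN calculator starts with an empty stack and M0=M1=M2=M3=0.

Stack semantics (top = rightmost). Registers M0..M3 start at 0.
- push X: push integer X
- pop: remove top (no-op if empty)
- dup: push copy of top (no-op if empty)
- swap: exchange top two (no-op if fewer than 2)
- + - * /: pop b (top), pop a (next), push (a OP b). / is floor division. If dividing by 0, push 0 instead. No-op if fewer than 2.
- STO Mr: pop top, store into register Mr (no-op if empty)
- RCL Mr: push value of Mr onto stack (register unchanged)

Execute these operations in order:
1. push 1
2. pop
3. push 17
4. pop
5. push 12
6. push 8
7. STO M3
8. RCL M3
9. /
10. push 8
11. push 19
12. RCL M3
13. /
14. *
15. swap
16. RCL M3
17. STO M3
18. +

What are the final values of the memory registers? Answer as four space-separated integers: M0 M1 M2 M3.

Answer: 0 0 0 8

Derivation:
After op 1 (push 1): stack=[1] mem=[0,0,0,0]
After op 2 (pop): stack=[empty] mem=[0,0,0,0]
After op 3 (push 17): stack=[17] mem=[0,0,0,0]
After op 4 (pop): stack=[empty] mem=[0,0,0,0]
After op 5 (push 12): stack=[12] mem=[0,0,0,0]
After op 6 (push 8): stack=[12,8] mem=[0,0,0,0]
After op 7 (STO M3): stack=[12] mem=[0,0,0,8]
After op 8 (RCL M3): stack=[12,8] mem=[0,0,0,8]
After op 9 (/): stack=[1] mem=[0,0,0,8]
After op 10 (push 8): stack=[1,8] mem=[0,0,0,8]
After op 11 (push 19): stack=[1,8,19] mem=[0,0,0,8]
After op 12 (RCL M3): stack=[1,8,19,8] mem=[0,0,0,8]
After op 13 (/): stack=[1,8,2] mem=[0,0,0,8]
After op 14 (*): stack=[1,16] mem=[0,0,0,8]
After op 15 (swap): stack=[16,1] mem=[0,0,0,8]
After op 16 (RCL M3): stack=[16,1,8] mem=[0,0,0,8]
After op 17 (STO M3): stack=[16,1] mem=[0,0,0,8]
After op 18 (+): stack=[17] mem=[0,0,0,8]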